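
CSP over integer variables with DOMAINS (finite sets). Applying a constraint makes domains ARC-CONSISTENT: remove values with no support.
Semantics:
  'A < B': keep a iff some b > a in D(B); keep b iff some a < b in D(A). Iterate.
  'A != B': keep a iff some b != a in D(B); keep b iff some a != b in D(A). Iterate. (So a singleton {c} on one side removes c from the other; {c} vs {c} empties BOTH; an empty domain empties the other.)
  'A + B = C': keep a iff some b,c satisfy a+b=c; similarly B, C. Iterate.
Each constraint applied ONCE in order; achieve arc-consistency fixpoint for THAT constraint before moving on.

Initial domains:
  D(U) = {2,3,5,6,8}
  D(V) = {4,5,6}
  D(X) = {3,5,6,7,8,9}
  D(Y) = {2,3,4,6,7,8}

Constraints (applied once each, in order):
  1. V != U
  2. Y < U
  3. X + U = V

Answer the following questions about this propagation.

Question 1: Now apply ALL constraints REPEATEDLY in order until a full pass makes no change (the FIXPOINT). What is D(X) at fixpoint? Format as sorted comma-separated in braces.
pass 0 (initial): D(X)={3,5,6,7,8,9}
pass 1: U {2,3,5,6,8}->{3}; V {4,5,6}->{6}; X {3,5,6,7,8,9}->{3}; Y {2,3,4,6,7,8}->{2,3,4,6,7}
pass 2: Y {2,3,4,6,7}->{2}
pass 3: no change
Fixpoint after 3 passes: D(X) = {3}

Answer: {3}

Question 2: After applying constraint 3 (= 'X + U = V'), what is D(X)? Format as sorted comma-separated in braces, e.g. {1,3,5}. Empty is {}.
Constraint 1 (V != U) on D(V)={4,5,6} D(U)={2,3,5,6,8}: no change
Constraint 2 (Y < U) on D(Y)={2,3,4,6,7,8} D(U)={2,3,5,6,8}: Y {2,3,4,6,7,8}->{2,3,4,6,7}; U {2,3,5,6,8}->{3,5,6,8}
Constraint 3 (X + U = V) on D(X)={3,5,6,7,8,9} D(U)={3,5,6,8} D(V)={4,5,6}: X {3,5,6,7,8,9}->{3}; U {3,5,6,8}->{3}; V {4,5,6}->{6}
So after constraint 3: D(X) = {3}

Answer: {3}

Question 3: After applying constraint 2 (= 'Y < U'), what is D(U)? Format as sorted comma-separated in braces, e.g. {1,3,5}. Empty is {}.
Constraint 1 (V != U) on D(V)={4,5,6} D(U)={2,3,5,6,8}: no change
Constraint 2 (Y < U) on D(Y)={2,3,4,6,7,8} D(U)={2,3,5,6,8}: Y {2,3,4,6,7,8}->{2,3,4,6,7}; U {2,3,5,6,8}->{3,5,6,8}
So after constraint 2: D(U) = {3,5,6,8}

Answer: {3,5,6,8}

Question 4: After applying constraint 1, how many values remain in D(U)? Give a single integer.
Answer: 5

Derivation:
Constraint 1 (V != U) on D(V)={4,5,6} D(U)={2,3,5,6,8}: no change
So after constraint 1: D(U)={2,3,5,6,8}, size = 5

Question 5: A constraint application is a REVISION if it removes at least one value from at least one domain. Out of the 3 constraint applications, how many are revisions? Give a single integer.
Constraint 1 (V != U) on D(V)={4,5,6} D(U)={2,3,5,6,8}: no change => not a revision
Constraint 2 (Y < U) on D(Y)={2,3,4,6,7,8} D(U)={2,3,5,6,8}: Y {2,3,4,6,7,8}->{2,3,4,6,7}; U {2,3,5,6,8}->{3,5,6,8} => REVISION
Constraint 3 (X + U = V) on D(X)={3,5,6,7,8,9} D(U)={3,5,6,8} D(V)={4,5,6}: X {3,5,6,7,8,9}->{3}; U {3,5,6,8}->{3}; V {4,5,6}->{6} => REVISION
Total revisions = 2

Answer: 2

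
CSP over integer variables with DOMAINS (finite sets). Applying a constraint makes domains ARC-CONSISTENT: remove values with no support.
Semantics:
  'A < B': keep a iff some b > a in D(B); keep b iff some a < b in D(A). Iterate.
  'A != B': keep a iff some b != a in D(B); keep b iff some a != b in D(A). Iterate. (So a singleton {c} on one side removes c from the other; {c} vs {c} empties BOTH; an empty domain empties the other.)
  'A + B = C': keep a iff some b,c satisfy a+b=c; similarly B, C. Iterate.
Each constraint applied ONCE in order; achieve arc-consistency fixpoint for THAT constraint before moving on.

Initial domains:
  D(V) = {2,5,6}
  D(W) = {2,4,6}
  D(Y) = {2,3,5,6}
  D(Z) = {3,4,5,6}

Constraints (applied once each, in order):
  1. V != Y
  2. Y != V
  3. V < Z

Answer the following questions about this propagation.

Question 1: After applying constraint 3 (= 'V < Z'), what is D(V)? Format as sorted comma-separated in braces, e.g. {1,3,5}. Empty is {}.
Answer: {2,5}

Derivation:
Constraint 1 (V != Y) on D(V)={2,5,6} D(Y)={2,3,5,6}: no change
Constraint 2 (Y != V) on D(Y)={2,3,5,6} D(V)={2,5,6}: no change
Constraint 3 (V < Z) on D(V)={2,5,6} D(Z)={3,4,5,6}: V {2,5,6}->{2,5}
So after constraint 3: D(V) = {2,5}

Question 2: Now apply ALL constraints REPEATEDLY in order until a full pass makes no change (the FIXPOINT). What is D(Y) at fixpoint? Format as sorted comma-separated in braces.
Answer: {2,3,5,6}

Derivation:
pass 0 (initial): D(Y)={2,3,5,6}
pass 1: V {2,5,6}->{2,5}
pass 2: no change
Fixpoint after 2 passes: D(Y) = {2,3,5,6}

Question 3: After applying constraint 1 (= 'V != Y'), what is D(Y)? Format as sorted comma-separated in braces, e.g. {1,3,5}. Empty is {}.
Answer: {2,3,5,6}

Derivation:
Constraint 1 (V != Y) on D(V)={2,5,6} D(Y)={2,3,5,6}: no change
So after constraint 1: D(Y) = {2,3,5,6}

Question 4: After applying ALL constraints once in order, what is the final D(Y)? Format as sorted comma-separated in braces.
Answer: {2,3,5,6}

Derivation:
Constraint 1 (V != Y) on D(V)={2,5,6} D(Y)={2,3,5,6}: no change
Constraint 2 (Y != V) on D(Y)={2,3,5,6} D(V)={2,5,6}: no change
Constraint 3 (V < Z) on D(V)={2,5,6} D(Z)={3,4,5,6}: V {2,5,6}->{2,5}
So after all 3 constraints: D(Y) = {2,3,5,6}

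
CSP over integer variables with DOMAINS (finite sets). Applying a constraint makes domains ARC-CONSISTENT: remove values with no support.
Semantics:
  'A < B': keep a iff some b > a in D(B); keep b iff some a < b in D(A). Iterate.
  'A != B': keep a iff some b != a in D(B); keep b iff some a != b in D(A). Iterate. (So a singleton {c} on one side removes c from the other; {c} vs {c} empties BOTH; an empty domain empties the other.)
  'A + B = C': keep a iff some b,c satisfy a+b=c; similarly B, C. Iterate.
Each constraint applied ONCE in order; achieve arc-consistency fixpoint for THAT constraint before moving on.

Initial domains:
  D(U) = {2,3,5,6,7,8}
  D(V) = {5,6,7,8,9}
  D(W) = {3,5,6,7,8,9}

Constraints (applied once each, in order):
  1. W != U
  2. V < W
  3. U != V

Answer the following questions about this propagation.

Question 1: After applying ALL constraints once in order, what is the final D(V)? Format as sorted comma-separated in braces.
Constraint 1 (W != U) on D(W)={3,5,6,7,8,9} D(U)={2,3,5,6,7,8}: no change
Constraint 2 (V < W) on D(V)={5,6,7,8,9} D(W)={3,5,6,7,8,9}: V {5,6,7,8,9}->{5,6,7,8}; W {3,5,6,7,8,9}->{6,7,8,9}
Constraint 3 (U != V) on D(U)={2,3,5,6,7,8} D(V)={5,6,7,8}: no change
So after all 3 constraints: D(V) = {5,6,7,8}

Answer: {5,6,7,8}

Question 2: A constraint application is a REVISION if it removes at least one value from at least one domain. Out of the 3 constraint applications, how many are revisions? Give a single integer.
Answer: 1

Derivation:
Constraint 1 (W != U) on D(W)={3,5,6,7,8,9} D(U)={2,3,5,6,7,8}: no change => not a revision
Constraint 2 (V < W) on D(V)={5,6,7,8,9} D(W)={3,5,6,7,8,9}: V {5,6,7,8,9}->{5,6,7,8}; W {3,5,6,7,8,9}->{6,7,8,9} => REVISION
Constraint 3 (U != V) on D(U)={2,3,5,6,7,8} D(V)={5,6,7,8}: no change => not a revision
Total revisions = 1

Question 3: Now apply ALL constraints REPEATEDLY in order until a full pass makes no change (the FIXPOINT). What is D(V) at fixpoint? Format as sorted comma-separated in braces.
Answer: {5,6,7,8}

Derivation:
pass 0 (initial): D(V)={5,6,7,8,9}
pass 1: V {5,6,7,8,9}->{5,6,7,8}; W {3,5,6,7,8,9}->{6,7,8,9}
pass 2: no change
Fixpoint after 2 passes: D(V) = {5,6,7,8}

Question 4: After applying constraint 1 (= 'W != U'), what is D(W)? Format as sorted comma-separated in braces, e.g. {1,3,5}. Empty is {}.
Answer: {3,5,6,7,8,9}

Derivation:
Constraint 1 (W != U) on D(W)={3,5,6,7,8,9} D(U)={2,3,5,6,7,8}: no change
So after constraint 1: D(W) = {3,5,6,7,8,9}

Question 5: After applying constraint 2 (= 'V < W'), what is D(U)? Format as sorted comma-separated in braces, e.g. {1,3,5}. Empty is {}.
Constraint 1 (W != U) on D(W)={3,5,6,7,8,9} D(U)={2,3,5,6,7,8}: no change
Constraint 2 (V < W) on D(V)={5,6,7,8,9} D(W)={3,5,6,7,8,9}: V {5,6,7,8,9}->{5,6,7,8}; W {3,5,6,7,8,9}->{6,7,8,9}
So after constraint 2: D(U) = {2,3,5,6,7,8}

Answer: {2,3,5,6,7,8}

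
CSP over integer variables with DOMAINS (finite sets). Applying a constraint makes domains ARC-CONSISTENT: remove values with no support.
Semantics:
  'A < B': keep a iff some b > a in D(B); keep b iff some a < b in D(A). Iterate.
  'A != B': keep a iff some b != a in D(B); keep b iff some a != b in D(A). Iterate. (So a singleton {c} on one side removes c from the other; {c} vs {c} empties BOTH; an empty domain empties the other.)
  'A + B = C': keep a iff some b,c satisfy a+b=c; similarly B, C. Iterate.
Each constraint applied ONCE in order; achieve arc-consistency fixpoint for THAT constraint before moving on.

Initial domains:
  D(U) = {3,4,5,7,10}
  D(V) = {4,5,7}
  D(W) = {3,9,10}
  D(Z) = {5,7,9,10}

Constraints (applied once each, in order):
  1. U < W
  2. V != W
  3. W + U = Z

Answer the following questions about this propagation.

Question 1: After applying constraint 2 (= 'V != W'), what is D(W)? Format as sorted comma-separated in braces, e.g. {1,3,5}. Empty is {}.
Constraint 1 (U < W) on D(U)={3,4,5,7,10} D(W)={3,9,10}: U {3,4,5,7,10}->{3,4,5,7}; W {3,9,10}->{9,10}
Constraint 2 (V != W) on D(V)={4,5,7} D(W)={9,10}: no change
So after constraint 2: D(W) = {9,10}

Answer: {9,10}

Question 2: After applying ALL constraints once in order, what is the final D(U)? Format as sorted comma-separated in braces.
Constraint 1 (U < W) on D(U)={3,4,5,7,10} D(W)={3,9,10}: U {3,4,5,7,10}->{3,4,5,7}; W {3,9,10}->{9,10}
Constraint 2 (V != W) on D(V)={4,5,7} D(W)={9,10}: no change
Constraint 3 (W + U = Z) on D(W)={9,10} D(U)={3,4,5,7} D(Z)={5,7,9,10}: W {9,10}->{}; U {3,4,5,7}->{}; Z {5,7,9,10}->{}
So after all 3 constraints: D(U) = {}

Answer: {}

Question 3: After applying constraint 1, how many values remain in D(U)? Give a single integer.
Answer: 4

Derivation:
Constraint 1 (U < W) on D(U)={3,4,5,7,10} D(W)={3,9,10}: U {3,4,5,7,10}->{3,4,5,7}; W {3,9,10}->{9,10}
So after constraint 1: D(U)={3,4,5,7}, size = 4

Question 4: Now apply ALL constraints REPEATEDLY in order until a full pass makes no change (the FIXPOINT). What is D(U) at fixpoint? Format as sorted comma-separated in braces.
Answer: {}

Derivation:
pass 0 (initial): D(U)={3,4,5,7,10}
pass 1: U {3,4,5,7,10}->{}; W {3,9,10}->{}; Z {5,7,9,10}->{}
pass 2: V {4,5,7}->{}
pass 3: no change
Fixpoint after 3 passes: D(U) = {}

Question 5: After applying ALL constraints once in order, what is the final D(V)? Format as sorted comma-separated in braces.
Answer: {4,5,7}

Derivation:
Constraint 1 (U < W) on D(U)={3,4,5,7,10} D(W)={3,9,10}: U {3,4,5,7,10}->{3,4,5,7}; W {3,9,10}->{9,10}
Constraint 2 (V != W) on D(V)={4,5,7} D(W)={9,10}: no change
Constraint 3 (W + U = Z) on D(W)={9,10} D(U)={3,4,5,7} D(Z)={5,7,9,10}: W {9,10}->{}; U {3,4,5,7}->{}; Z {5,7,9,10}->{}
So after all 3 constraints: D(V) = {4,5,7}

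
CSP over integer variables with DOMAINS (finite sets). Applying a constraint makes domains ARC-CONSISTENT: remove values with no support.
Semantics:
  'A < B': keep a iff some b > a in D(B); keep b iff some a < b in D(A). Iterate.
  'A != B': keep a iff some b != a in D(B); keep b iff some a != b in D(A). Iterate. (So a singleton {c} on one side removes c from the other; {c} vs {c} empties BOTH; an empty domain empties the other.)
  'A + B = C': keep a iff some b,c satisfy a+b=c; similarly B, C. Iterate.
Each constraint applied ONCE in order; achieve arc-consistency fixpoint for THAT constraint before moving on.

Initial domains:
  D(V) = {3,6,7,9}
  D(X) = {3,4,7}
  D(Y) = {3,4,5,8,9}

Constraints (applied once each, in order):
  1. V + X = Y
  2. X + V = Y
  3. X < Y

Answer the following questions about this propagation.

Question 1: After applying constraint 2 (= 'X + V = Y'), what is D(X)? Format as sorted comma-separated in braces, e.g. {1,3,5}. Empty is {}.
Constraint 1 (V + X = Y) on D(V)={3,6,7,9} D(X)={3,4,7} D(Y)={3,4,5,8,9}: V {3,6,7,9}->{6}; X {3,4,7}->{3}; Y {3,4,5,8,9}->{9}
Constraint 2 (X + V = Y) on D(X)={3} D(V)={6} D(Y)={9}: no change
So after constraint 2: D(X) = {3}

Answer: {3}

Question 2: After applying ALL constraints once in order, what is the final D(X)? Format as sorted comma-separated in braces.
Constraint 1 (V + X = Y) on D(V)={3,6,7,9} D(X)={3,4,7} D(Y)={3,4,5,8,9}: V {3,6,7,9}->{6}; X {3,4,7}->{3}; Y {3,4,5,8,9}->{9}
Constraint 2 (X + V = Y) on D(X)={3} D(V)={6} D(Y)={9}: no change
Constraint 3 (X < Y) on D(X)={3} D(Y)={9}: no change
So after all 3 constraints: D(X) = {3}

Answer: {3}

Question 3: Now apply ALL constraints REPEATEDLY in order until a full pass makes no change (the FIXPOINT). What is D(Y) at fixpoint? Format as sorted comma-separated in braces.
pass 0 (initial): D(Y)={3,4,5,8,9}
pass 1: V {3,6,7,9}->{6}; X {3,4,7}->{3}; Y {3,4,5,8,9}->{9}
pass 2: no change
Fixpoint after 2 passes: D(Y) = {9}

Answer: {9}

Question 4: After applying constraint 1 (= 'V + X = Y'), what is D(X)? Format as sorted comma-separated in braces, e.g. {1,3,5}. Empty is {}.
Constraint 1 (V + X = Y) on D(V)={3,6,7,9} D(X)={3,4,7} D(Y)={3,4,5,8,9}: V {3,6,7,9}->{6}; X {3,4,7}->{3}; Y {3,4,5,8,9}->{9}
So after constraint 1: D(X) = {3}

Answer: {3}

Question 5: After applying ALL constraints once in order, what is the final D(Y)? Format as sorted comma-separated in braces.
Answer: {9}

Derivation:
Constraint 1 (V + X = Y) on D(V)={3,6,7,9} D(X)={3,4,7} D(Y)={3,4,5,8,9}: V {3,6,7,9}->{6}; X {3,4,7}->{3}; Y {3,4,5,8,9}->{9}
Constraint 2 (X + V = Y) on D(X)={3} D(V)={6} D(Y)={9}: no change
Constraint 3 (X < Y) on D(X)={3} D(Y)={9}: no change
So after all 3 constraints: D(Y) = {9}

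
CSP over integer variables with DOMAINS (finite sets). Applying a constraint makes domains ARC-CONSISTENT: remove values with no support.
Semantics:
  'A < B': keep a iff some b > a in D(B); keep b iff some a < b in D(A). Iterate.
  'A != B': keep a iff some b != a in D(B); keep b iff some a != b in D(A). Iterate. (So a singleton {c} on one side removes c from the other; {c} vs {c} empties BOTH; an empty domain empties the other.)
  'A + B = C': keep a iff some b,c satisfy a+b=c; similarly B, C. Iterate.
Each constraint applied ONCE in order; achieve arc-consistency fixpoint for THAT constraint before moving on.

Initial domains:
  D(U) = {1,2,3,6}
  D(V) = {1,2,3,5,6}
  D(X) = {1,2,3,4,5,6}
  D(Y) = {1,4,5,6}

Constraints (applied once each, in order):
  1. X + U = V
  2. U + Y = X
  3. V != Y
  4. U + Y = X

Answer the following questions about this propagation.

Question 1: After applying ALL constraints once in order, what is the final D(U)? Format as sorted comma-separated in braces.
Answer: {1,2,3}

Derivation:
Constraint 1 (X + U = V) on D(X)={1,2,3,4,5,6} D(U)={1,2,3,6} D(V)={1,2,3,5,6}: X {1,2,3,4,5,6}->{1,2,3,4,5}; U {1,2,3,6}->{1,2,3}; V {1,2,3,5,6}->{2,3,5,6}
Constraint 2 (U + Y = X) on D(U)={1,2,3} D(Y)={1,4,5,6} D(X)={1,2,3,4,5}: Y {1,4,5,6}->{1,4}; X {1,2,3,4,5}->{2,3,4,5}
Constraint 3 (V != Y) on D(V)={2,3,5,6} D(Y)={1,4}: no change
Constraint 4 (U + Y = X) on D(U)={1,2,3} D(Y)={1,4} D(X)={2,3,4,5}: no change
So after all 4 constraints: D(U) = {1,2,3}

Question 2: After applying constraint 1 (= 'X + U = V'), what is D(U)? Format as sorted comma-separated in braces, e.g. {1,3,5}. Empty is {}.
Answer: {1,2,3}

Derivation:
Constraint 1 (X + U = V) on D(X)={1,2,3,4,5,6} D(U)={1,2,3,6} D(V)={1,2,3,5,6}: X {1,2,3,4,5,6}->{1,2,3,4,5}; U {1,2,3,6}->{1,2,3}; V {1,2,3,5,6}->{2,3,5,6}
So after constraint 1: D(U) = {1,2,3}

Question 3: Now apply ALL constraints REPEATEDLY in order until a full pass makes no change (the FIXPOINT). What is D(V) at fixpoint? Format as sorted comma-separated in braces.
pass 0 (initial): D(V)={1,2,3,5,6}
pass 1: U {1,2,3,6}->{1,2,3}; V {1,2,3,5,6}->{2,3,5,6}; X {1,2,3,4,5,6}->{2,3,4,5}; Y {1,4,5,6}->{1,4}
pass 2: V {2,3,5,6}->{3,5,6}
pass 3: no change
Fixpoint after 3 passes: D(V) = {3,5,6}

Answer: {3,5,6}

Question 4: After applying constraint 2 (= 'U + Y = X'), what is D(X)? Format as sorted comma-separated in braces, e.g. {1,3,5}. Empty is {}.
Answer: {2,3,4,5}

Derivation:
Constraint 1 (X + U = V) on D(X)={1,2,3,4,5,6} D(U)={1,2,3,6} D(V)={1,2,3,5,6}: X {1,2,3,4,5,6}->{1,2,3,4,5}; U {1,2,3,6}->{1,2,3}; V {1,2,3,5,6}->{2,3,5,6}
Constraint 2 (U + Y = X) on D(U)={1,2,3} D(Y)={1,4,5,6} D(X)={1,2,3,4,5}: Y {1,4,5,6}->{1,4}; X {1,2,3,4,5}->{2,3,4,5}
So after constraint 2: D(X) = {2,3,4,5}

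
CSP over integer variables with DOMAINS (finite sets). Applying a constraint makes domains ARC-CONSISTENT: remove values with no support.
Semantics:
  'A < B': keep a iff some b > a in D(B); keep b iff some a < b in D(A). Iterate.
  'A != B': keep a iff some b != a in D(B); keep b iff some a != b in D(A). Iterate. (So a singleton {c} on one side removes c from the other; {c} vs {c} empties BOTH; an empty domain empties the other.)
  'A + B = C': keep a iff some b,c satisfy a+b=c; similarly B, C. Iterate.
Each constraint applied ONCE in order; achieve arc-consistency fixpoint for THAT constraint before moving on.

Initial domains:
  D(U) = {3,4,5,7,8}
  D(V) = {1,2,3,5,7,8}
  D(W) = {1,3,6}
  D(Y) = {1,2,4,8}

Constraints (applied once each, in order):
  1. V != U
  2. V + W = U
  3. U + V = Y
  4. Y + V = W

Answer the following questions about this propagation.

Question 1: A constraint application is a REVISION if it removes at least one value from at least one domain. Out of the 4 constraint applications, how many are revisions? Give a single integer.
Constraint 1 (V != U) on D(V)={1,2,3,5,7,8} D(U)={3,4,5,7,8}: no change => not a revision
Constraint 2 (V + W = U) on D(V)={1,2,3,5,7,8} D(W)={1,3,6} D(U)={3,4,5,7,8}: V {1,2,3,5,7,8}->{1,2,3,5,7} => REVISION
Constraint 3 (U + V = Y) on D(U)={3,4,5,7,8} D(V)={1,2,3,5,7} D(Y)={1,2,4,8}: U {3,4,5,7,8}->{3,5,7}; V {1,2,3,5,7}->{1,3,5}; Y {1,2,4,8}->{4,8} => REVISION
Constraint 4 (Y + V = W) on D(Y)={4,8} D(V)={1,3,5} D(W)={1,3,6}: Y {4,8}->{}; V {1,3,5}->{}; W {1,3,6}->{} => REVISION
Total revisions = 3

Answer: 3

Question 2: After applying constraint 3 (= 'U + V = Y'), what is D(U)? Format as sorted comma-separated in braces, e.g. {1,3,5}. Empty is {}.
Answer: {3,5,7}

Derivation:
Constraint 1 (V != U) on D(V)={1,2,3,5,7,8} D(U)={3,4,5,7,8}: no change
Constraint 2 (V + W = U) on D(V)={1,2,3,5,7,8} D(W)={1,3,6} D(U)={3,4,5,7,8}: V {1,2,3,5,7,8}->{1,2,3,5,7}
Constraint 3 (U + V = Y) on D(U)={3,4,5,7,8} D(V)={1,2,3,5,7} D(Y)={1,2,4,8}: U {3,4,5,7,8}->{3,5,7}; V {1,2,3,5,7}->{1,3,5}; Y {1,2,4,8}->{4,8}
So after constraint 3: D(U) = {3,5,7}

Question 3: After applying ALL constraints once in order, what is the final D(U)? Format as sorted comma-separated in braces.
Answer: {3,5,7}

Derivation:
Constraint 1 (V != U) on D(V)={1,2,3,5,7,8} D(U)={3,4,5,7,8}: no change
Constraint 2 (V + W = U) on D(V)={1,2,3,5,7,8} D(W)={1,3,6} D(U)={3,4,5,7,8}: V {1,2,3,5,7,8}->{1,2,3,5,7}
Constraint 3 (U + V = Y) on D(U)={3,4,5,7,8} D(V)={1,2,3,5,7} D(Y)={1,2,4,8}: U {3,4,5,7,8}->{3,5,7}; V {1,2,3,5,7}->{1,3,5}; Y {1,2,4,8}->{4,8}
Constraint 4 (Y + V = W) on D(Y)={4,8} D(V)={1,3,5} D(W)={1,3,6}: Y {4,8}->{}; V {1,3,5}->{}; W {1,3,6}->{}
So after all 4 constraints: D(U) = {3,5,7}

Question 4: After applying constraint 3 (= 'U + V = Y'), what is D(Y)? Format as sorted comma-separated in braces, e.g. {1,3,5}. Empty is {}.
Constraint 1 (V != U) on D(V)={1,2,3,5,7,8} D(U)={3,4,5,7,8}: no change
Constraint 2 (V + W = U) on D(V)={1,2,3,5,7,8} D(W)={1,3,6} D(U)={3,4,5,7,8}: V {1,2,3,5,7,8}->{1,2,3,5,7}
Constraint 3 (U + V = Y) on D(U)={3,4,5,7,8} D(V)={1,2,3,5,7} D(Y)={1,2,4,8}: U {3,4,5,7,8}->{3,5,7}; V {1,2,3,5,7}->{1,3,5}; Y {1,2,4,8}->{4,8}
So after constraint 3: D(Y) = {4,8}

Answer: {4,8}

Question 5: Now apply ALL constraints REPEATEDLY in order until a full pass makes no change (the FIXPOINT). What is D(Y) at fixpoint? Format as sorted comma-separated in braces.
Answer: {}

Derivation:
pass 0 (initial): D(Y)={1,2,4,8}
pass 1: U {3,4,5,7,8}->{3,5,7}; V {1,2,3,5,7,8}->{}; W {1,3,6}->{}; Y {1,2,4,8}->{}
pass 2: U {3,5,7}->{}
pass 3: no change
Fixpoint after 3 passes: D(Y) = {}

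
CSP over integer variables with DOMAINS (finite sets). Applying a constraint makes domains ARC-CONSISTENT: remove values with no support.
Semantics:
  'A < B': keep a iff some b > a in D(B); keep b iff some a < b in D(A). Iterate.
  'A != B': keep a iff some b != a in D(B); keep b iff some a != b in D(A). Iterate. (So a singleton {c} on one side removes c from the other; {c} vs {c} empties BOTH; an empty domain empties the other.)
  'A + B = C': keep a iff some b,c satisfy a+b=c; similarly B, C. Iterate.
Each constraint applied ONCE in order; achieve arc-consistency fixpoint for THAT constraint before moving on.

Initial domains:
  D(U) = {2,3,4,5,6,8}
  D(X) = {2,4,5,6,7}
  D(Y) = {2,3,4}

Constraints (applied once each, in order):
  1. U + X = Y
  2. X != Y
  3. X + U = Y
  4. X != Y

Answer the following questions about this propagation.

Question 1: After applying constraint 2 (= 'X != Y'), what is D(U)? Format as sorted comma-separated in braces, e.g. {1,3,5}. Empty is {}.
Constraint 1 (U + X = Y) on D(U)={2,3,4,5,6,8} D(X)={2,4,5,6,7} D(Y)={2,3,4}: U {2,3,4,5,6,8}->{2}; X {2,4,5,6,7}->{2}; Y {2,3,4}->{4}
Constraint 2 (X != Y) on D(X)={2} D(Y)={4}: no change
So after constraint 2: D(U) = {2}

Answer: {2}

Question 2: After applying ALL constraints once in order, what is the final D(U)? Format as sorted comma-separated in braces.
Answer: {2}

Derivation:
Constraint 1 (U + X = Y) on D(U)={2,3,4,5,6,8} D(X)={2,4,5,6,7} D(Y)={2,3,4}: U {2,3,4,5,6,8}->{2}; X {2,4,5,6,7}->{2}; Y {2,3,4}->{4}
Constraint 2 (X != Y) on D(X)={2} D(Y)={4}: no change
Constraint 3 (X + U = Y) on D(X)={2} D(U)={2} D(Y)={4}: no change
Constraint 4 (X != Y) on D(X)={2} D(Y)={4}: no change
So after all 4 constraints: D(U) = {2}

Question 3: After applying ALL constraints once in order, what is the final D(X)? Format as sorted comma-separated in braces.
Answer: {2}

Derivation:
Constraint 1 (U + X = Y) on D(U)={2,3,4,5,6,8} D(X)={2,4,5,6,7} D(Y)={2,3,4}: U {2,3,4,5,6,8}->{2}; X {2,4,5,6,7}->{2}; Y {2,3,4}->{4}
Constraint 2 (X != Y) on D(X)={2} D(Y)={4}: no change
Constraint 3 (X + U = Y) on D(X)={2} D(U)={2} D(Y)={4}: no change
Constraint 4 (X != Y) on D(X)={2} D(Y)={4}: no change
So after all 4 constraints: D(X) = {2}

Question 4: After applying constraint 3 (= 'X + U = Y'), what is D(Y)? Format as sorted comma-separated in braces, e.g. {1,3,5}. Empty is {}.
Constraint 1 (U + X = Y) on D(U)={2,3,4,5,6,8} D(X)={2,4,5,6,7} D(Y)={2,3,4}: U {2,3,4,5,6,8}->{2}; X {2,4,5,6,7}->{2}; Y {2,3,4}->{4}
Constraint 2 (X != Y) on D(X)={2} D(Y)={4}: no change
Constraint 3 (X + U = Y) on D(X)={2} D(U)={2} D(Y)={4}: no change
So after constraint 3: D(Y) = {4}

Answer: {4}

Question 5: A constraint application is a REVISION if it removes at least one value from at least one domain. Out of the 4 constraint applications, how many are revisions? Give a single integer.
Constraint 1 (U + X = Y) on D(U)={2,3,4,5,6,8} D(X)={2,4,5,6,7} D(Y)={2,3,4}: U {2,3,4,5,6,8}->{2}; X {2,4,5,6,7}->{2}; Y {2,3,4}->{4} => REVISION
Constraint 2 (X != Y) on D(X)={2} D(Y)={4}: no change => not a revision
Constraint 3 (X + U = Y) on D(X)={2} D(U)={2} D(Y)={4}: no change => not a revision
Constraint 4 (X != Y) on D(X)={2} D(Y)={4}: no change => not a revision
Total revisions = 1

Answer: 1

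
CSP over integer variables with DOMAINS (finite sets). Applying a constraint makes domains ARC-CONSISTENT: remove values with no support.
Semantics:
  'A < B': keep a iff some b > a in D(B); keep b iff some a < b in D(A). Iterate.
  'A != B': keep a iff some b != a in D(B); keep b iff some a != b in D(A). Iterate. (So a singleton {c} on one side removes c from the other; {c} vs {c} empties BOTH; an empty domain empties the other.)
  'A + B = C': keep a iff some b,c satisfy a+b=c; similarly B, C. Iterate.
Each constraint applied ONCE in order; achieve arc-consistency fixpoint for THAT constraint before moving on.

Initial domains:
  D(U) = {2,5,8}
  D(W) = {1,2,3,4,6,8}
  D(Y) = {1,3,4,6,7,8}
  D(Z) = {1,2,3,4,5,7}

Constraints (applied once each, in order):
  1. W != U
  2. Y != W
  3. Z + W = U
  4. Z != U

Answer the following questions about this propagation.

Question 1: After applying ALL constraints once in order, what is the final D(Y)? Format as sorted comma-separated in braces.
Constraint 1 (W != U) on D(W)={1,2,3,4,6,8} D(U)={2,5,8}: no change
Constraint 2 (Y != W) on D(Y)={1,3,4,6,7,8} D(W)={1,2,3,4,6,8}: no change
Constraint 3 (Z + W = U) on D(Z)={1,2,3,4,5,7} D(W)={1,2,3,4,6,8} D(U)={2,5,8}: W {1,2,3,4,6,8}->{1,2,3,4,6}
Constraint 4 (Z != U) on D(Z)={1,2,3,4,5,7} D(U)={2,5,8}: no change
So after all 4 constraints: D(Y) = {1,3,4,6,7,8}

Answer: {1,3,4,6,7,8}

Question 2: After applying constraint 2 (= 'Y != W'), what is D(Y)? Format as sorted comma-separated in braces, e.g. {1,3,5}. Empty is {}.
Answer: {1,3,4,6,7,8}

Derivation:
Constraint 1 (W != U) on D(W)={1,2,3,4,6,8} D(U)={2,5,8}: no change
Constraint 2 (Y != W) on D(Y)={1,3,4,6,7,8} D(W)={1,2,3,4,6,8}: no change
So after constraint 2: D(Y) = {1,3,4,6,7,8}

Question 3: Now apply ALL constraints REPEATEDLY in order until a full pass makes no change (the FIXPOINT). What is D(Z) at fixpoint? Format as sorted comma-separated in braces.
pass 0 (initial): D(Z)={1,2,3,4,5,7}
pass 1: W {1,2,3,4,6,8}->{1,2,3,4,6}
pass 2: no change
Fixpoint after 2 passes: D(Z) = {1,2,3,4,5,7}

Answer: {1,2,3,4,5,7}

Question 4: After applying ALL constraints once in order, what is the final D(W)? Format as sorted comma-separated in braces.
Constraint 1 (W != U) on D(W)={1,2,3,4,6,8} D(U)={2,5,8}: no change
Constraint 2 (Y != W) on D(Y)={1,3,4,6,7,8} D(W)={1,2,3,4,6,8}: no change
Constraint 3 (Z + W = U) on D(Z)={1,2,3,4,5,7} D(W)={1,2,3,4,6,8} D(U)={2,5,8}: W {1,2,3,4,6,8}->{1,2,3,4,6}
Constraint 4 (Z != U) on D(Z)={1,2,3,4,5,7} D(U)={2,5,8}: no change
So after all 4 constraints: D(W) = {1,2,3,4,6}

Answer: {1,2,3,4,6}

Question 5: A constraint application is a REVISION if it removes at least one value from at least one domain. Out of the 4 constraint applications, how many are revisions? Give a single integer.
Constraint 1 (W != U) on D(W)={1,2,3,4,6,8} D(U)={2,5,8}: no change => not a revision
Constraint 2 (Y != W) on D(Y)={1,3,4,6,7,8} D(W)={1,2,3,4,6,8}: no change => not a revision
Constraint 3 (Z + W = U) on D(Z)={1,2,3,4,5,7} D(W)={1,2,3,4,6,8} D(U)={2,5,8}: W {1,2,3,4,6,8}->{1,2,3,4,6} => REVISION
Constraint 4 (Z != U) on D(Z)={1,2,3,4,5,7} D(U)={2,5,8}: no change => not a revision
Total revisions = 1

Answer: 1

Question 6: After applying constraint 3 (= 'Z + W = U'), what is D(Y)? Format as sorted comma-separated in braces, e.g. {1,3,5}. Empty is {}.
Answer: {1,3,4,6,7,8}

Derivation:
Constraint 1 (W != U) on D(W)={1,2,3,4,6,8} D(U)={2,5,8}: no change
Constraint 2 (Y != W) on D(Y)={1,3,4,6,7,8} D(W)={1,2,3,4,6,8}: no change
Constraint 3 (Z + W = U) on D(Z)={1,2,3,4,5,7} D(W)={1,2,3,4,6,8} D(U)={2,5,8}: W {1,2,3,4,6,8}->{1,2,3,4,6}
So after constraint 3: D(Y) = {1,3,4,6,7,8}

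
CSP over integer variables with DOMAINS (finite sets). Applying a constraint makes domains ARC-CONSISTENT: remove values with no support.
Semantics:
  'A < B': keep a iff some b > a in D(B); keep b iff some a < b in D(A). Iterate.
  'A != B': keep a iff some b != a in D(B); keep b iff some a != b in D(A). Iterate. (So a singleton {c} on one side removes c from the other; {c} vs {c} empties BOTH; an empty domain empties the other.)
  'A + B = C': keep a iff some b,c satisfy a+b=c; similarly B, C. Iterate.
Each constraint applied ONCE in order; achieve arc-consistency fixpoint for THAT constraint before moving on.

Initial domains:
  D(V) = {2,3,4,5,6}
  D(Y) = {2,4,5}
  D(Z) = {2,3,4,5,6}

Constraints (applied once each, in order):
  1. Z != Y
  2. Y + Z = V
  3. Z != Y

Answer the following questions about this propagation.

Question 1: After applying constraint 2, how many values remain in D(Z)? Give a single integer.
Answer: 3

Derivation:
Constraint 1 (Z != Y) on D(Z)={2,3,4,5,6} D(Y)={2,4,5}: no change
Constraint 2 (Y + Z = V) on D(Y)={2,4,5} D(Z)={2,3,4,5,6} D(V)={2,3,4,5,6}: Y {2,4,5}->{2,4}; Z {2,3,4,5,6}->{2,3,4}; V {2,3,4,5,6}->{4,5,6}
So after constraint 2: D(Z)={2,3,4}, size = 3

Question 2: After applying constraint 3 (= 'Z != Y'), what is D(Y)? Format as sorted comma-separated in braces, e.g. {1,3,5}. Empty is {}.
Constraint 1 (Z != Y) on D(Z)={2,3,4,5,6} D(Y)={2,4,5}: no change
Constraint 2 (Y + Z = V) on D(Y)={2,4,5} D(Z)={2,3,4,5,6} D(V)={2,3,4,5,6}: Y {2,4,5}->{2,4}; Z {2,3,4,5,6}->{2,3,4}; V {2,3,4,5,6}->{4,5,6}
Constraint 3 (Z != Y) on D(Z)={2,3,4} D(Y)={2,4}: no change
So after constraint 3: D(Y) = {2,4}

Answer: {2,4}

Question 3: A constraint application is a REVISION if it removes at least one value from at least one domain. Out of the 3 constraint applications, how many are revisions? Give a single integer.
Answer: 1

Derivation:
Constraint 1 (Z != Y) on D(Z)={2,3,4,5,6} D(Y)={2,4,5}: no change => not a revision
Constraint 2 (Y + Z = V) on D(Y)={2,4,5} D(Z)={2,3,4,5,6} D(V)={2,3,4,5,6}: Y {2,4,5}->{2,4}; Z {2,3,4,5,6}->{2,3,4}; V {2,3,4,5,6}->{4,5,6} => REVISION
Constraint 3 (Z != Y) on D(Z)={2,3,4} D(Y)={2,4}: no change => not a revision
Total revisions = 1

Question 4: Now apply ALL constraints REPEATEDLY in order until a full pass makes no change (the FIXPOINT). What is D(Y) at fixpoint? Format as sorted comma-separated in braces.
Answer: {2,4}

Derivation:
pass 0 (initial): D(Y)={2,4,5}
pass 1: V {2,3,4,5,6}->{4,5,6}; Y {2,4,5}->{2,4}; Z {2,3,4,5,6}->{2,3,4}
pass 2: no change
Fixpoint after 2 passes: D(Y) = {2,4}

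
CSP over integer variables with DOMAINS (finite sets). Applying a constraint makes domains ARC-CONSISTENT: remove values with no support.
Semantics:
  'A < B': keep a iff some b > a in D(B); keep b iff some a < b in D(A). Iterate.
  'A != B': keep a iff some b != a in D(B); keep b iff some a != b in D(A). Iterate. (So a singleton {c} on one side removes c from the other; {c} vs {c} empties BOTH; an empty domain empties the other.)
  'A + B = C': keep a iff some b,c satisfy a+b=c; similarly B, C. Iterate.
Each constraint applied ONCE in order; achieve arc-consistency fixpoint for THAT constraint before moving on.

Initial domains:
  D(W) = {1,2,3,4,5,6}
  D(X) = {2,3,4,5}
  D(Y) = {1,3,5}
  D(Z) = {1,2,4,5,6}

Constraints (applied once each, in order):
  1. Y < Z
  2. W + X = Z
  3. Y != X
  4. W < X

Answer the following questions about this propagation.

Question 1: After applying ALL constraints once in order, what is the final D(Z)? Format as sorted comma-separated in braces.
Constraint 1 (Y < Z) on D(Y)={1,3,5} D(Z)={1,2,4,5,6}: Z {1,2,4,5,6}->{2,4,5,6}
Constraint 2 (W + X = Z) on D(W)={1,2,3,4,5,6} D(X)={2,3,4,5} D(Z)={2,4,5,6}: W {1,2,3,4,5,6}->{1,2,3,4}; Z {2,4,5,6}->{4,5,6}
Constraint 3 (Y != X) on D(Y)={1,3,5} D(X)={2,3,4,5}: no change
Constraint 4 (W < X) on D(W)={1,2,3,4} D(X)={2,3,4,5}: no change
So after all 4 constraints: D(Z) = {4,5,6}

Answer: {4,5,6}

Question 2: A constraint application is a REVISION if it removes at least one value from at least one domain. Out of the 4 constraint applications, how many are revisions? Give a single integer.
Answer: 2

Derivation:
Constraint 1 (Y < Z) on D(Y)={1,3,5} D(Z)={1,2,4,5,6}: Z {1,2,4,5,6}->{2,4,5,6} => REVISION
Constraint 2 (W + X = Z) on D(W)={1,2,3,4,5,6} D(X)={2,3,4,5} D(Z)={2,4,5,6}: W {1,2,3,4,5,6}->{1,2,3,4}; Z {2,4,5,6}->{4,5,6} => REVISION
Constraint 3 (Y != X) on D(Y)={1,3,5} D(X)={2,3,4,5}: no change => not a revision
Constraint 4 (W < X) on D(W)={1,2,3,4} D(X)={2,3,4,5}: no change => not a revision
Total revisions = 2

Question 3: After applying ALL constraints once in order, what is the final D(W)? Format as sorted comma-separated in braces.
Constraint 1 (Y < Z) on D(Y)={1,3,5} D(Z)={1,2,4,5,6}: Z {1,2,4,5,6}->{2,4,5,6}
Constraint 2 (W + X = Z) on D(W)={1,2,3,4,5,6} D(X)={2,3,4,5} D(Z)={2,4,5,6}: W {1,2,3,4,5,6}->{1,2,3,4}; Z {2,4,5,6}->{4,5,6}
Constraint 3 (Y != X) on D(Y)={1,3,5} D(X)={2,3,4,5}: no change
Constraint 4 (W < X) on D(W)={1,2,3,4} D(X)={2,3,4,5}: no change
So after all 4 constraints: D(W) = {1,2,3,4}

Answer: {1,2,3,4}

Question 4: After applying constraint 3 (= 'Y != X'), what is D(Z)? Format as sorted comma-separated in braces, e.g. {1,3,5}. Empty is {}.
Answer: {4,5,6}

Derivation:
Constraint 1 (Y < Z) on D(Y)={1,3,5} D(Z)={1,2,4,5,6}: Z {1,2,4,5,6}->{2,4,5,6}
Constraint 2 (W + X = Z) on D(W)={1,2,3,4,5,6} D(X)={2,3,4,5} D(Z)={2,4,5,6}: W {1,2,3,4,5,6}->{1,2,3,4}; Z {2,4,5,6}->{4,5,6}
Constraint 3 (Y != X) on D(Y)={1,3,5} D(X)={2,3,4,5}: no change
So after constraint 3: D(Z) = {4,5,6}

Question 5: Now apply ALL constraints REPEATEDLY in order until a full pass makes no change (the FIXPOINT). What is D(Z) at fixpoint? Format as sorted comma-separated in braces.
pass 0 (initial): D(Z)={1,2,4,5,6}
pass 1: W {1,2,3,4,5,6}->{1,2,3,4}; Z {1,2,4,5,6}->{4,5,6}
pass 2: no change
Fixpoint after 2 passes: D(Z) = {4,5,6}

Answer: {4,5,6}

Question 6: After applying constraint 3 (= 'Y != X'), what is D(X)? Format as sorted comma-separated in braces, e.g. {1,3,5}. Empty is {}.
Constraint 1 (Y < Z) on D(Y)={1,3,5} D(Z)={1,2,4,5,6}: Z {1,2,4,5,6}->{2,4,5,6}
Constraint 2 (W + X = Z) on D(W)={1,2,3,4,5,6} D(X)={2,3,4,5} D(Z)={2,4,5,6}: W {1,2,3,4,5,6}->{1,2,3,4}; Z {2,4,5,6}->{4,5,6}
Constraint 3 (Y != X) on D(Y)={1,3,5} D(X)={2,3,4,5}: no change
So after constraint 3: D(X) = {2,3,4,5}

Answer: {2,3,4,5}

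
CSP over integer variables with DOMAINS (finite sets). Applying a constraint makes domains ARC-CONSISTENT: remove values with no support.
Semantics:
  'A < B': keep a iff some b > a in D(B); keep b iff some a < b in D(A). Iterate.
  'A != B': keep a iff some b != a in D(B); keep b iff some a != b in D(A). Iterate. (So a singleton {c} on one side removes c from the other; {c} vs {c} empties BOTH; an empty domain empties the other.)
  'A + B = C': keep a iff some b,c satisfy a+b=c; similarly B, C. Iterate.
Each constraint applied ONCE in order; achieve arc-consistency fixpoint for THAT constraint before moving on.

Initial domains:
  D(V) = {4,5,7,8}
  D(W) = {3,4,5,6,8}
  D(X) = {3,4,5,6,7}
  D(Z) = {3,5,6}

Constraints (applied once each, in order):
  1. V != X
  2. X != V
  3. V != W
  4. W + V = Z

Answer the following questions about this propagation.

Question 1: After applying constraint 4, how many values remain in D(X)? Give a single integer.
Answer: 5

Derivation:
Constraint 1 (V != X) on D(V)={4,5,7,8} D(X)={3,4,5,6,7}: no change
Constraint 2 (X != V) on D(X)={3,4,5,6,7} D(V)={4,5,7,8}: no change
Constraint 3 (V != W) on D(V)={4,5,7,8} D(W)={3,4,5,6,8}: no change
Constraint 4 (W + V = Z) on D(W)={3,4,5,6,8} D(V)={4,5,7,8} D(Z)={3,5,6}: W {3,4,5,6,8}->{}; V {4,5,7,8}->{}; Z {3,5,6}->{}
So after constraint 4: D(X)={3,4,5,6,7}, size = 5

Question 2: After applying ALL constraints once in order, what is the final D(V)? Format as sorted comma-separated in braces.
Answer: {}

Derivation:
Constraint 1 (V != X) on D(V)={4,5,7,8} D(X)={3,4,5,6,7}: no change
Constraint 2 (X != V) on D(X)={3,4,5,6,7} D(V)={4,5,7,8}: no change
Constraint 3 (V != W) on D(V)={4,5,7,8} D(W)={3,4,5,6,8}: no change
Constraint 4 (W + V = Z) on D(W)={3,4,5,6,8} D(V)={4,5,7,8} D(Z)={3,5,6}: W {3,4,5,6,8}->{}; V {4,5,7,8}->{}; Z {3,5,6}->{}
So after all 4 constraints: D(V) = {}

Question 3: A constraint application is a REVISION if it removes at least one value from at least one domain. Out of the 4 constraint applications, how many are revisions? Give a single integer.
Answer: 1

Derivation:
Constraint 1 (V != X) on D(V)={4,5,7,8} D(X)={3,4,5,6,7}: no change => not a revision
Constraint 2 (X != V) on D(X)={3,4,5,6,7} D(V)={4,5,7,8}: no change => not a revision
Constraint 3 (V != W) on D(V)={4,5,7,8} D(W)={3,4,5,6,8}: no change => not a revision
Constraint 4 (W + V = Z) on D(W)={3,4,5,6,8} D(V)={4,5,7,8} D(Z)={3,5,6}: W {3,4,5,6,8}->{}; V {4,5,7,8}->{}; Z {3,5,6}->{} => REVISION
Total revisions = 1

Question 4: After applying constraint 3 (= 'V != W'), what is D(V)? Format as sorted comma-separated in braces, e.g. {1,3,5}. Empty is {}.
Constraint 1 (V != X) on D(V)={4,5,7,8} D(X)={3,4,5,6,7}: no change
Constraint 2 (X != V) on D(X)={3,4,5,6,7} D(V)={4,5,7,8}: no change
Constraint 3 (V != W) on D(V)={4,5,7,8} D(W)={3,4,5,6,8}: no change
So after constraint 3: D(V) = {4,5,7,8}

Answer: {4,5,7,8}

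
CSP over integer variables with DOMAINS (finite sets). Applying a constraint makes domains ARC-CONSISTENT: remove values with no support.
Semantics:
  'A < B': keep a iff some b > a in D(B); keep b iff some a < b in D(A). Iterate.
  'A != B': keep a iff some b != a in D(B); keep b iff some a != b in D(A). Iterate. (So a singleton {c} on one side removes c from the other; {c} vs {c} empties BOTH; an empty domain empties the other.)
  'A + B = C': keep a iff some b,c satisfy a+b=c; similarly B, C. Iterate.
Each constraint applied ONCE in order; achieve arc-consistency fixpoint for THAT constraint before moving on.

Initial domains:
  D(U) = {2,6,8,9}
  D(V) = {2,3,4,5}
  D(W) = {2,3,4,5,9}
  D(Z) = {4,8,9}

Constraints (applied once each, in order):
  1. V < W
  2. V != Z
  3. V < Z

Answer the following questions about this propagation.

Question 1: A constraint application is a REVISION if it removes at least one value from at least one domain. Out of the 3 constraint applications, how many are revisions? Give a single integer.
Answer: 1

Derivation:
Constraint 1 (V < W) on D(V)={2,3,4,5} D(W)={2,3,4,5,9}: W {2,3,4,5,9}->{3,4,5,9} => REVISION
Constraint 2 (V != Z) on D(V)={2,3,4,5} D(Z)={4,8,9}: no change => not a revision
Constraint 3 (V < Z) on D(V)={2,3,4,5} D(Z)={4,8,9}: no change => not a revision
Total revisions = 1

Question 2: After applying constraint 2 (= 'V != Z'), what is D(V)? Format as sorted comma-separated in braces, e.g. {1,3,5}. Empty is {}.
Answer: {2,3,4,5}

Derivation:
Constraint 1 (V < W) on D(V)={2,3,4,5} D(W)={2,3,4,5,9}: W {2,3,4,5,9}->{3,4,5,9}
Constraint 2 (V != Z) on D(V)={2,3,4,5} D(Z)={4,8,9}: no change
So after constraint 2: D(V) = {2,3,4,5}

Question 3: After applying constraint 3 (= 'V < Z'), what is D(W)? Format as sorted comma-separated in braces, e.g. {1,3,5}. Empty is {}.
Answer: {3,4,5,9}

Derivation:
Constraint 1 (V < W) on D(V)={2,3,4,5} D(W)={2,3,4,5,9}: W {2,3,4,5,9}->{3,4,5,9}
Constraint 2 (V != Z) on D(V)={2,3,4,5} D(Z)={4,8,9}: no change
Constraint 3 (V < Z) on D(V)={2,3,4,5} D(Z)={4,8,9}: no change
So after constraint 3: D(W) = {3,4,5,9}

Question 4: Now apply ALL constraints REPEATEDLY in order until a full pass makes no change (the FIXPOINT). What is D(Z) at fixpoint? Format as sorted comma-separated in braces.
Answer: {4,8,9}

Derivation:
pass 0 (initial): D(Z)={4,8,9}
pass 1: W {2,3,4,5,9}->{3,4,5,9}
pass 2: no change
Fixpoint after 2 passes: D(Z) = {4,8,9}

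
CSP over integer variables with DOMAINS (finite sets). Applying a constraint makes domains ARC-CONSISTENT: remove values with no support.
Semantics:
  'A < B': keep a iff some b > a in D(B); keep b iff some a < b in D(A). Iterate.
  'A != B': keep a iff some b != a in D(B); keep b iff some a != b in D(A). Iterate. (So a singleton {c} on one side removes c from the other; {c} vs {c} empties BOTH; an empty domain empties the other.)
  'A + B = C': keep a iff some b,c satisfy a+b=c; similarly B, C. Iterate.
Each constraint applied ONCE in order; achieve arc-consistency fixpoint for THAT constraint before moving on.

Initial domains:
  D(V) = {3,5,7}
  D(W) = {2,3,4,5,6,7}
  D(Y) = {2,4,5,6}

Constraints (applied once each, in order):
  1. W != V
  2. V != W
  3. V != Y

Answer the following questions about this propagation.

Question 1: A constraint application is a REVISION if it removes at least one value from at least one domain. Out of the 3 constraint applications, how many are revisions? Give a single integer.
Answer: 0

Derivation:
Constraint 1 (W != V) on D(W)={2,3,4,5,6,7} D(V)={3,5,7}: no change => not a revision
Constraint 2 (V != W) on D(V)={3,5,7} D(W)={2,3,4,5,6,7}: no change => not a revision
Constraint 3 (V != Y) on D(V)={3,5,7} D(Y)={2,4,5,6}: no change => not a revision
Total revisions = 0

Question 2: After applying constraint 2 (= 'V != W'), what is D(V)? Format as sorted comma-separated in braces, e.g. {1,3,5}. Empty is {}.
Answer: {3,5,7}

Derivation:
Constraint 1 (W != V) on D(W)={2,3,4,5,6,7} D(V)={3,5,7}: no change
Constraint 2 (V != W) on D(V)={3,5,7} D(W)={2,3,4,5,6,7}: no change
So after constraint 2: D(V) = {3,5,7}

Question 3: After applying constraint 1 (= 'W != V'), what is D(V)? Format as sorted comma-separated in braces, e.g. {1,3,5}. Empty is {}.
Answer: {3,5,7}

Derivation:
Constraint 1 (W != V) on D(W)={2,3,4,5,6,7} D(V)={3,5,7}: no change
So after constraint 1: D(V) = {3,5,7}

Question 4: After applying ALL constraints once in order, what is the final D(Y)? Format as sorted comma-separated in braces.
Constraint 1 (W != V) on D(W)={2,3,4,5,6,7} D(V)={3,5,7}: no change
Constraint 2 (V != W) on D(V)={3,5,7} D(W)={2,3,4,5,6,7}: no change
Constraint 3 (V != Y) on D(V)={3,5,7} D(Y)={2,4,5,6}: no change
So after all 3 constraints: D(Y) = {2,4,5,6}

Answer: {2,4,5,6}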